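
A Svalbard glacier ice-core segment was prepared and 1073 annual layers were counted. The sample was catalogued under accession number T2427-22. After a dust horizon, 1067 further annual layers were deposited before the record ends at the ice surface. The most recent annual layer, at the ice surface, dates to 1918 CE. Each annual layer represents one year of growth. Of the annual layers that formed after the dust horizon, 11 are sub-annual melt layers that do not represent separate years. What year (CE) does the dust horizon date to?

1067 annual layers post-date the dust horizon.
Removing the 11 false annual layers leaves 1067 − 11 = 1056 true annual layers beyond the dust horizon.
1918 − 1056 = 862 CE.

862 CE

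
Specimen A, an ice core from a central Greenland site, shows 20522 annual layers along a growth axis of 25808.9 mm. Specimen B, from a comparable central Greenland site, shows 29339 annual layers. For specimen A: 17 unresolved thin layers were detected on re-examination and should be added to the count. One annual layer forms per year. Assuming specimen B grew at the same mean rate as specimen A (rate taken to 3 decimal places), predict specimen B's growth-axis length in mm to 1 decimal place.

36879.1 mm

Specimen A: after corrections the count is 20522 + 17 = 20539 annual layers.
A: 25808.9 mm over 20539 years gives 25808.9 / 20539 ≈ 1.257 mm/year.
Length of B = 1.257 × 29339 = 36879.1 mm.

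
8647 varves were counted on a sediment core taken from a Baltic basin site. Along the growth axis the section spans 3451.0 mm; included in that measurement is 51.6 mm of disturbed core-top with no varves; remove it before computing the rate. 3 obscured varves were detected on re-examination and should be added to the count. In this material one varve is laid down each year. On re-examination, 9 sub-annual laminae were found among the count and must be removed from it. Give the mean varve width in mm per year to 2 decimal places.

0.39 mm per year

Adjusted count: 8647 − 9 + 3 = 8641 varves.
The growth record spans 3451.0 − 51.6 = 3399.4 mm.
Mean rate = 3399.4 mm / 8641 years ≈ 0.39 mm per year.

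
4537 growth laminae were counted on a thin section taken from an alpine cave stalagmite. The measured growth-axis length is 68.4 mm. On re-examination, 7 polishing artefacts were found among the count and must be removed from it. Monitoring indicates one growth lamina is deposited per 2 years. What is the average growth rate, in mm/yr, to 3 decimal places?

True growth lamina count = 4537 − 7 = 4530.
At 2 years per growth lamina, 4530 × 2 = 9060 years.
Extension rate ≈ 68.4 / 9060 = 0.008 mm/yr.

0.008 mm/yr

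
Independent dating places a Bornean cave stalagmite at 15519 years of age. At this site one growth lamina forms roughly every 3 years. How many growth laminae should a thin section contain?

5173 growth laminae

Expected growth laminae: 15519 / 3 = 5173.
So 5173 growth laminae should be present.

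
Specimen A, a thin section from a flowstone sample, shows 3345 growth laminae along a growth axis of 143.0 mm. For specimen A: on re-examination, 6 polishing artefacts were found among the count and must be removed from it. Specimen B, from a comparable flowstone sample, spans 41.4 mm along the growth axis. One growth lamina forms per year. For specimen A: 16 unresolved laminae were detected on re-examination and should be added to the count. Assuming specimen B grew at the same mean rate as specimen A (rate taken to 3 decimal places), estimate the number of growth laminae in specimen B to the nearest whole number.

Specimen A: adjusted count: 3345 − 6 + 16 = 3355 growth laminae.
A: 143.0 mm over 3355 years gives 143.0 / 3355 ≈ 0.043 mm/yr.
Specimen B: 41.4 mm / 0.043 mm per year = 962.79 years ≈ 963 growth laminae.

963 growth laminae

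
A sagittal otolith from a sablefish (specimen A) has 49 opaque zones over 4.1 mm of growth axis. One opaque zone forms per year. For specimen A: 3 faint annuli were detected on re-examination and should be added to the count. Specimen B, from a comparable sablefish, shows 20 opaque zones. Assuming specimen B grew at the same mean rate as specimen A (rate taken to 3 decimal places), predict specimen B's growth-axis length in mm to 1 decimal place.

1.6 mm

Specimen A: adjusted count: 49 + 3 = 52 opaque zones.
A: Mean rate = 4.1 mm / 52 years ≈ 0.079 mm/yr.
Length of B = 0.079 × 20 = 1.6 mm.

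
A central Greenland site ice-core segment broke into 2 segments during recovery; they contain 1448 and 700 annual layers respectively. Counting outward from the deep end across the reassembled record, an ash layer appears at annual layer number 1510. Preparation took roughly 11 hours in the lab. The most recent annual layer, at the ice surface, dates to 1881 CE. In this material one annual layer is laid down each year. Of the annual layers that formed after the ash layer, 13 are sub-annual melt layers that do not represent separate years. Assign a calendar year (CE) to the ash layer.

Total annual layers = 1448 + 700 = 2148.
The ash layer sits at annual layer 1510 from the deep end, so 2148 − 1510 = 638 annual layers formed after it.
Excluding 13 false annual layers: 638 − 13 = 625.
The annual layer at the ice surface is 1881 CE, so the ash layer dates to 1881 − 625 = 1256 CE.

1256 CE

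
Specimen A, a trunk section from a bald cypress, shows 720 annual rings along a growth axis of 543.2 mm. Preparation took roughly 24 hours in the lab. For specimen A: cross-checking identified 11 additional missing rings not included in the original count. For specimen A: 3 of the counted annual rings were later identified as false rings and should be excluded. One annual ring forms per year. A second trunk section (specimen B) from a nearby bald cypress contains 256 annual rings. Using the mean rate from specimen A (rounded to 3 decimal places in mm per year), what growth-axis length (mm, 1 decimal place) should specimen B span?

191.0 mm

Specimen A: correcting the raw count gives 720 − 3 + 11 = 728 true annual rings.
A: Mean rate = 543.2 mm / 728 years ≈ 0.746 mm/yr.
B's length ≈ 0.746 × 256 = 191.0 mm.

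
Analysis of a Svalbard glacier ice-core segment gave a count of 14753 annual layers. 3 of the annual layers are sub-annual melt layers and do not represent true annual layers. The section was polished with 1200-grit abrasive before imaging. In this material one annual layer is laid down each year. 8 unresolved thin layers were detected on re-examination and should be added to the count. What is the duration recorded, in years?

After corrections the count is 14753 − 3 + 8 = 14758 annual layers.
One annual layer per year makes the duration 14758 years.

14758 yr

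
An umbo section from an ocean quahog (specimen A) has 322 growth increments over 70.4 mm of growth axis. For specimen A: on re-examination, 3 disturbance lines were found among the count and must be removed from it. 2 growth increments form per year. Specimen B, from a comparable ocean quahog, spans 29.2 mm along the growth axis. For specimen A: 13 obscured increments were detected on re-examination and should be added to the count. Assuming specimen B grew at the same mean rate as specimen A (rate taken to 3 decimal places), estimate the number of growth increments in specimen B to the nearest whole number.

138 growth increments

Specimen A: after corrections the count is 322 − 3 + 13 = 332 growth increments.
Specimen A: 332 growth increments at 2 per year is 332 / 2 = 166 years.
A: Mean rate = 70.4 mm / 166 years ≈ 0.424 mm/year.
Specimen B: 29.2 mm / 0.424 mm per year = 68.87 years; at 2 growth increments per year that is 68.87 × 2 ≈ 138 growth increments.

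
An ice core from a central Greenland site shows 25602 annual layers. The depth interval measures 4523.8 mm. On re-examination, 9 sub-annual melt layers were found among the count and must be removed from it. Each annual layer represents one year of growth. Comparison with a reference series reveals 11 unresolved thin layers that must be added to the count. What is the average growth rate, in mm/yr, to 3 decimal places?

Adjusted count: 25602 − 9 + 11 = 25604 annual layers.
4523.8 mm over 25604 years gives 4523.8 / 25604 ≈ 0.177 mm/yr.

0.177 mm/yr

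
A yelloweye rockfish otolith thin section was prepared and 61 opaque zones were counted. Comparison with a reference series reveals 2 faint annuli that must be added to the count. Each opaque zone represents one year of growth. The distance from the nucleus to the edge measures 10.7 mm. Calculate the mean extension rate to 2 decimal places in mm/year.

0.17 mm/year

After corrections the count is 61 + 2 = 63 opaque zones.
Mean rate = 10.7 mm / 63 years ≈ 0.17 mm/year.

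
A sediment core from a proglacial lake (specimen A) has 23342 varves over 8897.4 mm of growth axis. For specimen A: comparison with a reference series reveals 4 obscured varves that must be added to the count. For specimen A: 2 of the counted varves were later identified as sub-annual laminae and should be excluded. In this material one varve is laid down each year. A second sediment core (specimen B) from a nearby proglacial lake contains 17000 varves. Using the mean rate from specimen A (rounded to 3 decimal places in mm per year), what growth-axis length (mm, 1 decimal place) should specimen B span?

Specimen A: true varve count = 23342 − 2 + 4 = 23344.
A: 8897.4 mm over 23344 years gives 8897.4 / 23344 ≈ 0.381 mm per year.
Length of B = 0.381 × 17000 = 6477.0 mm.

6477.0 mm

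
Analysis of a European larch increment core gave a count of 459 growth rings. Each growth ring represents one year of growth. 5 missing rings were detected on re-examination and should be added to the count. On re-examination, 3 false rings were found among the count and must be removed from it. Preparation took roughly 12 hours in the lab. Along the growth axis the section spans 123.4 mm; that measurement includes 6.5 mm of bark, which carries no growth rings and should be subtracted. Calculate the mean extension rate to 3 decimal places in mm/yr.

Correcting the raw count gives 459 − 3 + 5 = 461 true growth rings.
Net length = 123.4 − 6.5 = 116.9 mm.
Mean rate = 116.9 mm / 461 years ≈ 0.254 mm/yr.

0.254 mm/yr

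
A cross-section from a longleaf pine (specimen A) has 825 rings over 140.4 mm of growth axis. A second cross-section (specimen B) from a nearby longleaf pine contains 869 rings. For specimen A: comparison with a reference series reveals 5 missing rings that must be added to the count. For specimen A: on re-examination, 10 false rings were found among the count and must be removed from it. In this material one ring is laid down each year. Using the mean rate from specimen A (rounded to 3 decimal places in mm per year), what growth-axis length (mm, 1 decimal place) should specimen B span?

Specimen A: correcting the raw count gives 825 − 10 + 5 = 820 true rings.
A: Extension rate ≈ 140.4 / 820 = 0.171 mm/year.
For B, 0.171 mm/year × 869 years = 148.6 mm.

148.6 mm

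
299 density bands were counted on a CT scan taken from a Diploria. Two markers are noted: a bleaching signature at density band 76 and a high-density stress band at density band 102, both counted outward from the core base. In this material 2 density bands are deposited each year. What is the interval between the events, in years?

102 − 76 = 26 density bands lie between the two events.
Dividing by 2 density bands per year: 26 / 2 = 13 years.

13 years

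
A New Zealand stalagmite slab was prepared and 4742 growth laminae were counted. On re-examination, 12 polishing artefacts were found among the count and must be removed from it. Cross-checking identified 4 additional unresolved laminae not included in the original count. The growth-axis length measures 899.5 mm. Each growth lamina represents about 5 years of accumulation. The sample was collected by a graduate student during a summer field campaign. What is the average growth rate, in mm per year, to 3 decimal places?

0.038 mm per year

After corrections the count is 4742 − 12 + 4 = 4734 growth laminae.
4734 growth laminae at 5 years each span 4734 × 5 = 23670 years.
899.5 mm over 23670 years gives 899.5 / 23670 ≈ 0.038 mm per year.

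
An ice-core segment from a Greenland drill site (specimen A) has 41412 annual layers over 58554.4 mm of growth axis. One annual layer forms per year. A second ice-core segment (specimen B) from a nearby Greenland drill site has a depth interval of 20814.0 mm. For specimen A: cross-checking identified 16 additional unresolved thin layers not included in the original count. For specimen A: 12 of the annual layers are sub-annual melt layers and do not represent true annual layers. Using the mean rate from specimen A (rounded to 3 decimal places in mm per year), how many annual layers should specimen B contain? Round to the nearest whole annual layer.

Specimen A: after corrections the count is 41412 − 12 + 16 = 41416 annual layers.
A: Mean rate = 58554.4 mm / 41416 years ≈ 1.414 mm per year.
For B, 20814.0 / 1.414 = 14719.94 years ≈ 14720 annual layers.

14720 annual layers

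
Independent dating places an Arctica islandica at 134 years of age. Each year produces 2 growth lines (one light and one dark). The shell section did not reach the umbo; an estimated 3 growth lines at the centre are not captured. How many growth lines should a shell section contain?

265 growth lines

134 years at 2 growth lines per year gives 134 × 2 = 268 growth lines.
Less the 3 uncaptured growth lines: 268 − 3 = 265.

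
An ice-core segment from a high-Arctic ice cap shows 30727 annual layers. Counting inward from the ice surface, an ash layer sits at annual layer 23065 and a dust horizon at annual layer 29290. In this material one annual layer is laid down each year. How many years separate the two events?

6225 yr

The two markers are separated by 29290 − 23065 = 6225 annual layers.
That is 6225 years at one annual layer per year.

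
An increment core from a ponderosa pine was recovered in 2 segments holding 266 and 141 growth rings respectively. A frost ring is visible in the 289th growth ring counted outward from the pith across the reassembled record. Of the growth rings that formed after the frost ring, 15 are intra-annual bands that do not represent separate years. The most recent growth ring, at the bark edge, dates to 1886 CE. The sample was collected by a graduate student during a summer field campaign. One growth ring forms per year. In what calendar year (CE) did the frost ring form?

Total growth rings = 266 + 141 = 407.
407 − 289 = 118 growth rings lie beyond the frost ring toward the bark edge.
Excluding 15 false growth rings: 118 − 15 = 103.
Counting back 103 years from 1886 CE places the frost ring in 1886 − 103 = 1783 CE.

1783 CE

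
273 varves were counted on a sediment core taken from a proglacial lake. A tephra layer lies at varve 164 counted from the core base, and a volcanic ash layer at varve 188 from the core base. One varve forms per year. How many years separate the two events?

188 − 164 = 24 varves lie between the two events.
At one varve per year, 24 years elapsed between them.

24 years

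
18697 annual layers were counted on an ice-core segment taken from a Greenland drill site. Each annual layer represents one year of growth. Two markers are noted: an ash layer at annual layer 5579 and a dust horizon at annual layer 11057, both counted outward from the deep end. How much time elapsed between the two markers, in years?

11057 − 5579 = 5478 annual layers lie between the two events.
That is 5478 years at one annual layer per year.

5478 years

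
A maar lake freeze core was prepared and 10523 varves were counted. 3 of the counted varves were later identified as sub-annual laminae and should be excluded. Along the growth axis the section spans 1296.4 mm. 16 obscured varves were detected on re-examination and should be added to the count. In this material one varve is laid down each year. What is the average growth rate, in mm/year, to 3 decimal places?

Correcting the raw count gives 10523 − 3 + 16 = 10536 true varves.
1296.4 mm over 10536 years gives 1296.4 / 10536 ≈ 0.123 mm/year.

0.123 mm/year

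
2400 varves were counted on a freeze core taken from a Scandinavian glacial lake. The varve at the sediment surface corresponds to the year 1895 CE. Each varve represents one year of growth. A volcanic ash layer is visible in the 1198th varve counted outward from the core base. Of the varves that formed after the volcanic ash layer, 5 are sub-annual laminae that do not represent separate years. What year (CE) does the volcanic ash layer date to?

The volcanic ash layer sits at varve 1198 from the core base, so 2400 − 1198 = 1202 varves formed after it.
Excluding 5 false varves: 1202 − 5 = 1197.
1895 − 1197 = 698 CE.

698 CE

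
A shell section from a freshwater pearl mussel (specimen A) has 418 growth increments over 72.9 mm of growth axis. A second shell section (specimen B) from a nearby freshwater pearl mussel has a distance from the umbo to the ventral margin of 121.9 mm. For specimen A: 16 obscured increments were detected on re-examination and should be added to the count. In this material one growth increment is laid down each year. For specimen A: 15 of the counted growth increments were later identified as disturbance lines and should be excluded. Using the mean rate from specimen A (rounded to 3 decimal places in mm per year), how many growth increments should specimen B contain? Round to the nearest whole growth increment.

701 growth increments

Specimen A: after corrections the count is 418 − 15 + 16 = 419 growth increments.
A: Extension rate ≈ 72.9 / 419 = 0.174 mm/yr.
For B, 121.9 / 0.174 = 700.57 years ≈ 701 growth increments.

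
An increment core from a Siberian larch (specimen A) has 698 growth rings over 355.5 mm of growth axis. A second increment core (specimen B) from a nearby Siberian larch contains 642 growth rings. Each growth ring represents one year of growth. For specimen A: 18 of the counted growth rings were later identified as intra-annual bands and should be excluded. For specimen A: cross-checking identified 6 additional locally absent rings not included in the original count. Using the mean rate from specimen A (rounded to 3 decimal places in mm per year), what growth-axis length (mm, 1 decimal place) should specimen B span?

332.6 mm

Specimen A: true growth ring count = 698 − 18 + 6 = 686.
A: Mean rate = 355.5 mm / 686 years ≈ 0.518 mm/yr.
B's length ≈ 0.518 × 642 = 332.6 mm.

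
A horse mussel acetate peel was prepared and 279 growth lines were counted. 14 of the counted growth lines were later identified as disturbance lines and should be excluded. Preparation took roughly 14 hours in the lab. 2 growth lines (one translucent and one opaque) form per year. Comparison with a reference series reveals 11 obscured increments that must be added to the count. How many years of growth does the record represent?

Correcting the raw count gives 279 − 14 + 11 = 276 true growth lines.
With 2 growth lines per year, 276 / 2 = 138 years.

138 years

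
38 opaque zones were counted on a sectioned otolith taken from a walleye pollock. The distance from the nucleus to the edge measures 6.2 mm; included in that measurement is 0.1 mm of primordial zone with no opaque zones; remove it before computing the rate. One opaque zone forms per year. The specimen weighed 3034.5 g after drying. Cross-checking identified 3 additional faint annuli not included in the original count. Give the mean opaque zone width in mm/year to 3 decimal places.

0.149 mm/year

Adjusted count: 38 + 3 = 41 opaque zones.
The growth record spans 6.2 − 0.1 = 6.1 mm.
6.1 mm over 41 years gives 6.1 / 41 ≈ 0.149 mm/year.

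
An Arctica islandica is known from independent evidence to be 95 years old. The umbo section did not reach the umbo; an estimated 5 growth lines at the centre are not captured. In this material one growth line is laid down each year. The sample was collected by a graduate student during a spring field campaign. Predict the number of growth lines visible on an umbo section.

90 growth lines

One growth line per year gives 95 growth lines over 95 years.
Subtracting the 5 growth lines not captured gives 95 − 5 = 90 growth lines in the record.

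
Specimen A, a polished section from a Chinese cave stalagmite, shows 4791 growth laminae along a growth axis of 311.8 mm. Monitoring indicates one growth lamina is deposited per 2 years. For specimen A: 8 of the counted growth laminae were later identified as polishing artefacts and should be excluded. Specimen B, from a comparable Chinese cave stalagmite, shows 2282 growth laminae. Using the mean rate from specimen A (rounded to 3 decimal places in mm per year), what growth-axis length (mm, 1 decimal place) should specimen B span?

150.6 mm

Specimen A: adjusted count: 4791 − 8 = 4783 growth laminae.
Specimen A: at 2 years per growth lamina, 4783 × 2 = 9566 years.
A: Extension rate ≈ 311.8 / 9566 = 0.033 mm per year.
Specimen B: 2282 growth laminae at 2 years each span 2282 × 2 = 4564 years. Length of B = 0.033 × 4564 = 150.6 mm.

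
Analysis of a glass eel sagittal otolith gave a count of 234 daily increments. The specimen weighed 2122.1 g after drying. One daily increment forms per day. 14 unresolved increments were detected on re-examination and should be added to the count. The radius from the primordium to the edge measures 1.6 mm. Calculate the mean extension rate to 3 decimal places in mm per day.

0.006 mm per day

Adjusted count: 234 + 14 = 248 daily increments.
1.6 mm over 248 days gives 1.6 / 248 ≈ 0.006 mm per day.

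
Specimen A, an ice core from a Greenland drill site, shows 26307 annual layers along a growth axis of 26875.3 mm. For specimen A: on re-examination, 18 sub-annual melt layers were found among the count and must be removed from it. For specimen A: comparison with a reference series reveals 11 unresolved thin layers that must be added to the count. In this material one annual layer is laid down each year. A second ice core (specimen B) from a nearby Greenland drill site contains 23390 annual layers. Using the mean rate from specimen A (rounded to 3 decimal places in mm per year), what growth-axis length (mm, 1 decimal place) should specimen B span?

Specimen A: true annual layer count = 26307 − 18 + 11 = 26300.
A: Extension rate ≈ 26875.3 / 26300 = 1.022 mm per year.
B's length ≈ 1.022 × 23390 = 23904.6 mm.

23904.6 mm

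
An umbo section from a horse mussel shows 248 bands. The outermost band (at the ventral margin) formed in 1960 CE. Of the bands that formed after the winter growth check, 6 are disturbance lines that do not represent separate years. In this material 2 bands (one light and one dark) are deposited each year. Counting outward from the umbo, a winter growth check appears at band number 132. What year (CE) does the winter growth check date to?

The winter growth check sits at band 132 from the umbo, so 248 − 132 = 116 bands formed after it.
Excluding 6 false bands: 116 − 6 = 110.
110 bands at 2 per year is 110 / 2 = 55 years.
The band at the ventral margin is 1960 CE, so the winter growth check dates to 1960 − 55 = 1905 CE.

1905 CE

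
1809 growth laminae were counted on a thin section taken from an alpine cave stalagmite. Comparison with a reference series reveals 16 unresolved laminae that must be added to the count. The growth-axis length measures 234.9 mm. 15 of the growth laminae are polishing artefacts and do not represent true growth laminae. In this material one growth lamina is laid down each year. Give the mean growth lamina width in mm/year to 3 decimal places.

True growth lamina count = 1809 − 15 + 16 = 1810.
234.9 mm over 1810 years gives 234.9 / 1810 ≈ 0.130 mm/year.

0.130 mm/year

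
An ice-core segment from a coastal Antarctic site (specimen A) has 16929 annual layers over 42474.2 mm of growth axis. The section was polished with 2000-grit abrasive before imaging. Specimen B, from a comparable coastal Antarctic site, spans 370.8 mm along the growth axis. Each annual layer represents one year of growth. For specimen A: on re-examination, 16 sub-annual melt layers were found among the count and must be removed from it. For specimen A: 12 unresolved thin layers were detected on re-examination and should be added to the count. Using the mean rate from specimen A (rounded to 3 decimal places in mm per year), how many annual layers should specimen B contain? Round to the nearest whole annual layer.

Specimen A: correcting the raw count gives 16929 − 16 + 12 = 16925 true annual layers.
A: Extension rate ≈ 42474.2 / 16925 = 2.510 mm/yr.
Specimen B: 370.8 mm / 2.510 mm per year = 147.73 years ≈ 148 annual layers.

148 annual layers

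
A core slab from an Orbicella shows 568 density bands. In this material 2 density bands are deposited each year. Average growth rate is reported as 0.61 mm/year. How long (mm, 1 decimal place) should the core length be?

173.2 mm

568 density bands at 2 per year is 568 / 2 = 284 years.
284 years at 0.61 mm/year gives 0.61 × 284 = 173.2 mm.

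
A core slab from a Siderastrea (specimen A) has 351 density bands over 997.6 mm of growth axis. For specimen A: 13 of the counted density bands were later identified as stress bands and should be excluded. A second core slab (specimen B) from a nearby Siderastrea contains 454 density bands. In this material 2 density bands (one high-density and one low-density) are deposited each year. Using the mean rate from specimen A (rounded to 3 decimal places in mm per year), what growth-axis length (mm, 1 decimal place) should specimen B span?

1340.0 mm

Specimen A: adjusted count: 351 − 13 = 338 density bands.
Specimen A: dividing by 2 density bands per year: 338 / 2 = 169 years.
A: Mean rate = 997.6 mm / 169 years ≈ 5.903 mm per year.
Specimen B: 454 density bands at 2 per year is 454 / 2 = 227 years. B's length ≈ 5.903 × 227 = 1340.0 mm.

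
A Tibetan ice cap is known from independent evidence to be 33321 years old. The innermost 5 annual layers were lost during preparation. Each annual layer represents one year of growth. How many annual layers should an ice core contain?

33316 annual layers

Expected annual layers over 33321 years: 33321.
Less the 5 uncaptured annual layers: 33321 − 5 = 33316.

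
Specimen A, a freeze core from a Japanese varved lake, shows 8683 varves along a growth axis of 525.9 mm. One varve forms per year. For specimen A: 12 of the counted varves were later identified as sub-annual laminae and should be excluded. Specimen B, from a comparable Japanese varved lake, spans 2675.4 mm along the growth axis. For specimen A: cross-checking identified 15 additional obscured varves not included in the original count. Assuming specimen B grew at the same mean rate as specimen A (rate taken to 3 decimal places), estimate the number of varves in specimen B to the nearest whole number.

43859 varves

Specimen A: after corrections the count is 8683 − 12 + 15 = 8686 varves.
A: Mean rate = 525.9 mm / 8686 years ≈ 0.061 mm/year.
Specimen B: 2675.4 mm / 0.061 mm per year = 43859.02 years ≈ 43859 varves.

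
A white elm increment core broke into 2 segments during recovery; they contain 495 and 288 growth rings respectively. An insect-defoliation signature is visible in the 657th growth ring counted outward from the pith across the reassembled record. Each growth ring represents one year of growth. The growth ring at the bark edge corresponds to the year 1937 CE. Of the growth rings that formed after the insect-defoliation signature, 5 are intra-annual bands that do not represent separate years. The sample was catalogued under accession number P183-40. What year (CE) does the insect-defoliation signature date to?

1816 CE

Total growth rings = 495 + 288 = 783.
Between growth ring 657 and the bark edge there are 783 − 657 = 126 growth rings.
Excluding 5 false growth rings: 126 − 5 = 121.
Counting back 121 years from 1937 CE places the insect-defoliation signature in 1937 − 121 = 1816 CE.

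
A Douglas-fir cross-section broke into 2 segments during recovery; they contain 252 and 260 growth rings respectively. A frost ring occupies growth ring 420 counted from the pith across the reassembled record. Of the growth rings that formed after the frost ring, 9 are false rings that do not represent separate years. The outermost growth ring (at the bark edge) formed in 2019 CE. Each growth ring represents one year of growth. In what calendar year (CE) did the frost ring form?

Total growth rings = 252 + 260 = 512.
The frost ring sits at growth ring 420 from the pith, so 512 − 420 = 92 growth rings formed after it.
92 − 9 false = 83 true growth rings after the frost ring.
The growth ring at the bark edge is 2019 CE, so the frost ring dates to 2019 − 83 = 1936 CE.

1936 CE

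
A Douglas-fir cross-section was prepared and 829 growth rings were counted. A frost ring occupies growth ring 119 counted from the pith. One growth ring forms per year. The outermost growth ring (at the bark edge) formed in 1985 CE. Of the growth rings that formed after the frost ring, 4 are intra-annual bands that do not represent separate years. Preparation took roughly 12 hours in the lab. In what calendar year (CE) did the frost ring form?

829 − 119 = 710 growth rings lie beyond the frost ring toward the bark edge.
710 − 4 false = 706 true growth rings after the frost ring.
The growth ring at the bark edge is 1985 CE, so the frost ring dates to 1985 − 706 = 1279 CE.

1279 CE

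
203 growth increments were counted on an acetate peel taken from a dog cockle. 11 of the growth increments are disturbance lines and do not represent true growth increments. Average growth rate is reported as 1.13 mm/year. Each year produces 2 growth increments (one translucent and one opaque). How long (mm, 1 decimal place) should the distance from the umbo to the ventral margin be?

True growth increment count = 203 − 11 = 192.
Dividing by 2 growth increments per year: 192 / 2 = 96 years.
Predicted length = 1.13 mm/year × 96 years = 108.5 mm.

108.5 mm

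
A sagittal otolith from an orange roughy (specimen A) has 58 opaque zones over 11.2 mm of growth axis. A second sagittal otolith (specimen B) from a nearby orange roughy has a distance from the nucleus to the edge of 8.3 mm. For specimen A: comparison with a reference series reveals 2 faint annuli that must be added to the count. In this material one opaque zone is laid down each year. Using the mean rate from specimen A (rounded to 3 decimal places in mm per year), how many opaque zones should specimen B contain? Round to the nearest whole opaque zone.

44 opaque zones

Specimen A: after corrections the count is 58 + 2 = 60 opaque zones.
A: Extension rate ≈ 11.2 / 60 = 0.187 mm/yr.
For B, 8.3 / 0.187 = 44.39 years ≈ 44 opaque zones.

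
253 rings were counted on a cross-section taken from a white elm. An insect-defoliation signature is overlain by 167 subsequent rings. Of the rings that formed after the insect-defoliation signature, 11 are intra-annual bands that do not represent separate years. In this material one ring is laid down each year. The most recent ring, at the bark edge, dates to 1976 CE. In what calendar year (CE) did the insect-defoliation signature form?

1820 CE

167 rings post-date the insect-defoliation signature.
167 − 11 false = 156 true rings after the insect-defoliation signature.
The ring at the bark edge is 1976 CE, so the insect-defoliation signature dates to 1976 − 156 = 1820 CE.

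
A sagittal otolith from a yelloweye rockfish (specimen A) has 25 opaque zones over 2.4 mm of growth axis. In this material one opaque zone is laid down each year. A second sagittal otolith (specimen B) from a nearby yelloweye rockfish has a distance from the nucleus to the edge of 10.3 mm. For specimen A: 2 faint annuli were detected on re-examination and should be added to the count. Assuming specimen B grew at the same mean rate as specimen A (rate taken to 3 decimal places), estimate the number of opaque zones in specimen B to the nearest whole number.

Specimen A: adjusted count: 25 + 2 = 27 opaque zones.
A: 2.4 mm over 27 years gives 2.4 / 27 ≈ 0.089 mm/year.
B spans 10.3 / 0.089 = 115.73 years ≈ 116 opaque zones.

116 opaque zones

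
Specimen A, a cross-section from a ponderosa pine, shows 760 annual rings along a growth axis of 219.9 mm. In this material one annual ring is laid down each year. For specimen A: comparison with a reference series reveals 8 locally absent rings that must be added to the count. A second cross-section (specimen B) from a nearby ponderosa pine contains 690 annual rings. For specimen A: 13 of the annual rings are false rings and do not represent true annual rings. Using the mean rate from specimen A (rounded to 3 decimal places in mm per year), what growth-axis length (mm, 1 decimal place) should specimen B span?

Specimen A: after corrections the count is 760 − 13 + 8 = 755 annual rings.
A: 219.9 mm over 755 years gives 219.9 / 755 ≈ 0.291 mm/year.
For B, 0.291 mm/year × 690 years = 200.8 mm.

200.8 mm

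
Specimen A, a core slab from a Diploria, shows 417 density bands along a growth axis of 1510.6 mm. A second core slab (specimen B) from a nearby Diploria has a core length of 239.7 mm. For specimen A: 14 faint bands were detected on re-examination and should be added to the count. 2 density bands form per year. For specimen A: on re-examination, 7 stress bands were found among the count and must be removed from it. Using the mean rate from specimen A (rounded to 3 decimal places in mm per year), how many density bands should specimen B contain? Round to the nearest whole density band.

Specimen A: after corrections the count is 417 − 7 + 14 = 424 density bands.
Specimen A: 424 density bands at 2 per year is 424 / 2 = 212 years.
A: 1510.6 mm over 212 years gives 1510.6 / 212 ≈ 7.125 mm/yr.
B spans 239.7 / 7.125 = 33.64 years; at 2 density bands per year that is 33.64 × 2 ≈ 67 density bands.

67 density bands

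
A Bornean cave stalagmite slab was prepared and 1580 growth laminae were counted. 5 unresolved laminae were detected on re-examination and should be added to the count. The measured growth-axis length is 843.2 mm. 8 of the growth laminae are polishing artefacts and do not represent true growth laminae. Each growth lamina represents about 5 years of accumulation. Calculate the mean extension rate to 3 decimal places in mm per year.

0.107 mm per year

After corrections the count is 1580 − 8 + 5 = 1577 growth laminae.
Multiplying by 5 years per growth lamina: 1577 × 5 = 7885 years.
843.2 mm over 7885 years gives 843.2 / 7885 ≈ 0.107 mm per year.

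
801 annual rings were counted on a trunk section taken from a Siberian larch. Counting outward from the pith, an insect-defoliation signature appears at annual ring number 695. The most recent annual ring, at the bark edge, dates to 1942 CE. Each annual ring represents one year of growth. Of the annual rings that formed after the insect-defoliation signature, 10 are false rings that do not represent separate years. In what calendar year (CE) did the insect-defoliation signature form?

801 − 695 = 106 annual rings lie beyond the insect-defoliation signature toward the bark edge.
106 − 10 false = 96 true annual rings after the insect-defoliation signature.
Counting back 96 years from 1942 CE places the insect-defoliation signature in 1942 − 96 = 1846 CE.

1846 CE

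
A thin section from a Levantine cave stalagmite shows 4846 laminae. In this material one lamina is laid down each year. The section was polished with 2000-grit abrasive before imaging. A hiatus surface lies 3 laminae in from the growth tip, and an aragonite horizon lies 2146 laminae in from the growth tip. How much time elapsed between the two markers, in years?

Separation: 2146 − 3 = 2143 laminae.
At one lamina per year, 2143 years elapsed between them.

2143 years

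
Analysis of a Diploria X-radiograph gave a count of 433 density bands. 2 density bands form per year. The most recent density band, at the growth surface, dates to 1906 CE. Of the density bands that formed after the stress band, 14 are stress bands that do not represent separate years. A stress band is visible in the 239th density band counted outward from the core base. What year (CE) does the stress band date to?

1816 CE

The stress band sits at density band 239 from the core base, so 433 − 239 = 194 density bands formed after it.
194 − 14 false = 180 true density bands after the stress band.
Dividing by 2 density bands per year: 180 / 2 = 90 years.
1906 − 90 = 1816 CE.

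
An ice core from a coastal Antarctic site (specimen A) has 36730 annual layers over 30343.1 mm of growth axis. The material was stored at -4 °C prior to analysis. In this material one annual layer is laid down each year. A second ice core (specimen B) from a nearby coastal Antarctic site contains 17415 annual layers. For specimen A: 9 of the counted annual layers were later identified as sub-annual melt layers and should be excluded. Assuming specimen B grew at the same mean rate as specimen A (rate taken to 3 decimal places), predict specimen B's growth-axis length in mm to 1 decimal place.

14384.8 mm

Specimen A: true annual layer count = 36730 − 9 = 36721.
A: Mean rate = 30343.1 mm / 36721 years ≈ 0.826 mm/yr.
B's length ≈ 0.826 × 17415 = 14384.8 mm.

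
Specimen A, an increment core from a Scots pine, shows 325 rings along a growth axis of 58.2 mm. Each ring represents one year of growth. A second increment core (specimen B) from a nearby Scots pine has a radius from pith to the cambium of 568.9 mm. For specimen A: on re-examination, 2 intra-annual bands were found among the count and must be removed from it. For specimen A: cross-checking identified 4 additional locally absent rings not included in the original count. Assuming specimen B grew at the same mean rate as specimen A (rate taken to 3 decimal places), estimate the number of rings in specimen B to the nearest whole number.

3196 rings

Specimen A: after corrections the count is 325 − 2 + 4 = 327 rings.
A: 58.2 mm over 327 years gives 58.2 / 327 ≈ 0.178 mm per year.
B spans 568.9 / 0.178 = 3196.07 years ≈ 3196 rings.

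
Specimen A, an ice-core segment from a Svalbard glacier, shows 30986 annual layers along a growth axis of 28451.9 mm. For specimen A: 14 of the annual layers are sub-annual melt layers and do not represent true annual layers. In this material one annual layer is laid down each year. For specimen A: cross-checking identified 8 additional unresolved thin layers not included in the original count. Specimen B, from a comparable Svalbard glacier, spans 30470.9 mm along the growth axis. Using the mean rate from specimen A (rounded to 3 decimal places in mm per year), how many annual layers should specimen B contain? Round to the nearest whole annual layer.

33193 annual layers

Specimen A: correcting the raw count gives 30986 − 14 + 8 = 30980 true annual layers.
A: 28451.9 mm over 30980 years gives 28451.9 / 30980 ≈ 0.918 mm per year.
For B, 30470.9 / 0.918 = 33192.70 years ≈ 33193 annual layers.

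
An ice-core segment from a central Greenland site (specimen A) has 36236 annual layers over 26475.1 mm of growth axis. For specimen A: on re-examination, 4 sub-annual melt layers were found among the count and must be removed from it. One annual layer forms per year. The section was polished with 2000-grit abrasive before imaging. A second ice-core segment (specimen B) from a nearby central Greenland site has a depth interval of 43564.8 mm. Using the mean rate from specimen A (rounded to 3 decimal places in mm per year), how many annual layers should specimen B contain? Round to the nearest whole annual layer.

59596 annual layers

Specimen A: adjusted count: 36236 − 4 = 36232 annual layers.
A: Extension rate ≈ 26475.1 / 36232 = 0.731 mm/yr.
B spans 43564.8 / 0.731 = 59596.17 years ≈ 59596 annual layers.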